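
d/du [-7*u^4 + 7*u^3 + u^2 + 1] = u*(-28*u^2 + 21*u + 2)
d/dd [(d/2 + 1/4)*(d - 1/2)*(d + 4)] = 3*d^2/2 + 4*d - 1/8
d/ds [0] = 0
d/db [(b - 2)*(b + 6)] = 2*b + 4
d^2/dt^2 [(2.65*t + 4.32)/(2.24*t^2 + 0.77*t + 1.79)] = ((2.65*t + 4.32)*(4.48*t + 0.77)*(8.96*t + 1.54) - (35.616*t + 23.4346)*(2.24*t^2 + 0.77*t + 1.79))/(2.24*t^2 + 0.77*t + 1.79)^3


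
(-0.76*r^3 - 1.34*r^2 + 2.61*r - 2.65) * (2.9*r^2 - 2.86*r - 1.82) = -2.204*r^5 - 1.7124*r^4 + 12.7846*r^3 - 12.7108*r^2 + 2.8288*r + 4.823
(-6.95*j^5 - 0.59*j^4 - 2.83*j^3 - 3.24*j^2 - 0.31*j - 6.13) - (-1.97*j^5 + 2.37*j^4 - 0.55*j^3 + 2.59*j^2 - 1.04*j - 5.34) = -4.98*j^5 - 2.96*j^4 - 2.28*j^3 - 5.83*j^2 + 0.73*j - 0.79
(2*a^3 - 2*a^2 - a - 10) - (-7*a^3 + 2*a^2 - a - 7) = 9*a^3 - 4*a^2 - 3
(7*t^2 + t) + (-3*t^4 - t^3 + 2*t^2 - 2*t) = -3*t^4 - t^3 + 9*t^2 - t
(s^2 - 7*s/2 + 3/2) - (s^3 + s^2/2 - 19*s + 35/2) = -s^3 + s^2/2 + 31*s/2 - 16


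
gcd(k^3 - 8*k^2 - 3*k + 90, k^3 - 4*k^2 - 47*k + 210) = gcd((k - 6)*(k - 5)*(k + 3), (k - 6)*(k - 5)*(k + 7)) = k^2 - 11*k + 30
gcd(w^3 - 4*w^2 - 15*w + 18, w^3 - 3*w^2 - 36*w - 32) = 1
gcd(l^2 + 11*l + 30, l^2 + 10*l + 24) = l + 6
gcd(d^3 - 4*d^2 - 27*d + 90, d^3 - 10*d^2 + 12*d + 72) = d - 6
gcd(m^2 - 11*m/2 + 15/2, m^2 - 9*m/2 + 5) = m - 5/2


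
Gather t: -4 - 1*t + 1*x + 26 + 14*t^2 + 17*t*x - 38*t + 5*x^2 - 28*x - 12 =14*t^2 + t*(17*x - 39) + 5*x^2 - 27*x + 10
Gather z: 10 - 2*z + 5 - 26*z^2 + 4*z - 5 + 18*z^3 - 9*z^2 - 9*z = 18*z^3 - 35*z^2 - 7*z + 10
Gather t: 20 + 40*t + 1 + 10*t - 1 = 50*t + 20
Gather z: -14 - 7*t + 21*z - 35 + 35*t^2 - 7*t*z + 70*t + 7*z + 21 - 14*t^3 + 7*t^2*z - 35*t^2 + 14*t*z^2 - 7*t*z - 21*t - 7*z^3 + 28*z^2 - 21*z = -14*t^3 + 42*t - 7*z^3 + z^2*(14*t + 28) + z*(7*t^2 - 14*t + 7) - 28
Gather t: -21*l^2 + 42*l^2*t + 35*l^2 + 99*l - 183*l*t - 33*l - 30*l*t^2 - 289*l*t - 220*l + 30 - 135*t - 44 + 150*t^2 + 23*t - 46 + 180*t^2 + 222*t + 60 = 14*l^2 - 154*l + t^2*(330 - 30*l) + t*(42*l^2 - 472*l + 110)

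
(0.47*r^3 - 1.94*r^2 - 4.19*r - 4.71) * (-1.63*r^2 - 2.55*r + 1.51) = -0.7661*r^5 + 1.9637*r^4 + 12.4864*r^3 + 15.4324*r^2 + 5.6836*r - 7.1121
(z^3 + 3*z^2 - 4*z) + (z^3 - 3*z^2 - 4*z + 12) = 2*z^3 - 8*z + 12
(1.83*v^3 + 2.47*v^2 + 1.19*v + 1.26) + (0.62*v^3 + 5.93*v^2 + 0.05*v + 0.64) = 2.45*v^3 + 8.4*v^2 + 1.24*v + 1.9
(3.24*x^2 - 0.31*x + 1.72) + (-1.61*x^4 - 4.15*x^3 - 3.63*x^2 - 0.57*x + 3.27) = -1.61*x^4 - 4.15*x^3 - 0.39*x^2 - 0.88*x + 4.99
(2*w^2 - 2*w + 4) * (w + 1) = 2*w^3 + 2*w + 4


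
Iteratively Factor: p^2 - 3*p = (p - 3)*(p)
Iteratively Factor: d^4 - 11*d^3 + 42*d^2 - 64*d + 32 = (d - 2)*(d^3 - 9*d^2 + 24*d - 16) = (d - 2)*(d - 1)*(d^2 - 8*d + 16) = (d - 4)*(d - 2)*(d - 1)*(d - 4)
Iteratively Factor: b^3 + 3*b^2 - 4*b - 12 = (b + 2)*(b^2 + b - 6) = (b + 2)*(b + 3)*(b - 2)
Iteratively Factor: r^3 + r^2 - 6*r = (r)*(r^2 + r - 6) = r*(r + 3)*(r - 2)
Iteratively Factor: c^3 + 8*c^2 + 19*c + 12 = (c + 1)*(c^2 + 7*c + 12) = (c + 1)*(c + 3)*(c + 4)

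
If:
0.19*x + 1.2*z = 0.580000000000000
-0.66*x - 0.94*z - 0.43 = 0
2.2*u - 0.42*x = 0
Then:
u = -0.33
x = -1.73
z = 0.76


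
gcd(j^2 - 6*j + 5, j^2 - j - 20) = j - 5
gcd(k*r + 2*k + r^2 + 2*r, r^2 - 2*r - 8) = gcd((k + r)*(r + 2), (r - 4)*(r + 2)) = r + 2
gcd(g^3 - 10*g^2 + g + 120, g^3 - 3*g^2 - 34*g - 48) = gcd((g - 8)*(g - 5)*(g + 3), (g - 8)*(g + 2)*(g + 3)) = g^2 - 5*g - 24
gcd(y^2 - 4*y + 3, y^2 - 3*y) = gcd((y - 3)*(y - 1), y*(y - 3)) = y - 3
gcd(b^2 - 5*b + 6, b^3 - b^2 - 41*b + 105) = b - 3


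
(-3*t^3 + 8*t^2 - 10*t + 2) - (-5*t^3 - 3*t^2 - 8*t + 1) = 2*t^3 + 11*t^2 - 2*t + 1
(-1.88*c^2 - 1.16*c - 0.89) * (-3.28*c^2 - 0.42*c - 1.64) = 6.1664*c^4 + 4.5944*c^3 + 6.4896*c^2 + 2.2762*c + 1.4596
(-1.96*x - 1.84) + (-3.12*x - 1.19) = -5.08*x - 3.03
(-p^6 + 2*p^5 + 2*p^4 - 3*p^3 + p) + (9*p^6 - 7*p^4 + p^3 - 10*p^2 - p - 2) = 8*p^6 + 2*p^5 - 5*p^4 - 2*p^3 - 10*p^2 - 2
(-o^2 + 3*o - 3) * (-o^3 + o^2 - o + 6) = o^5 - 4*o^4 + 7*o^3 - 12*o^2 + 21*o - 18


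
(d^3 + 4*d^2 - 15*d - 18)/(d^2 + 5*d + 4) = (d^2 + 3*d - 18)/(d + 4)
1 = 1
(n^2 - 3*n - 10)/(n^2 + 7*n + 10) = (n - 5)/(n + 5)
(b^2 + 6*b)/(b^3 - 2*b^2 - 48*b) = 1/(b - 8)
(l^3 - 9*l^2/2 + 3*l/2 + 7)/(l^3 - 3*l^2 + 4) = (l - 7/2)/(l - 2)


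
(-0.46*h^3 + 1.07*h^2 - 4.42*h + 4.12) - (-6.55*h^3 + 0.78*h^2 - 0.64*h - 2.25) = 6.09*h^3 + 0.29*h^2 - 3.78*h + 6.37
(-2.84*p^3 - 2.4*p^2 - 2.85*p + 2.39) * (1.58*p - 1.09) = -4.4872*p^4 - 0.6964*p^3 - 1.887*p^2 + 6.8827*p - 2.6051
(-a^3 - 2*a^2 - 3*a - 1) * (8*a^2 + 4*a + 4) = -8*a^5 - 20*a^4 - 36*a^3 - 28*a^2 - 16*a - 4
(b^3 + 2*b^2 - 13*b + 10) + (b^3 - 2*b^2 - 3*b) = 2*b^3 - 16*b + 10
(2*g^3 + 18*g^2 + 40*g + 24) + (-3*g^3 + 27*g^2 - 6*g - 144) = -g^3 + 45*g^2 + 34*g - 120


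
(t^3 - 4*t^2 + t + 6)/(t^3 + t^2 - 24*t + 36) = (t + 1)/(t + 6)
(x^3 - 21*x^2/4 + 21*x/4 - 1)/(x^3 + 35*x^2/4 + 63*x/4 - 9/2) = (x^2 - 5*x + 4)/(x^2 + 9*x + 18)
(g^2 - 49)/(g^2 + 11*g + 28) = (g - 7)/(g + 4)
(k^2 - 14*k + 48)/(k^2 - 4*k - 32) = (k - 6)/(k + 4)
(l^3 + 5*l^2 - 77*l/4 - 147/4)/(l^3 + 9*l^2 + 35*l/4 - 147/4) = (4*l^2 - 8*l - 21)/(4*l^2 + 8*l - 21)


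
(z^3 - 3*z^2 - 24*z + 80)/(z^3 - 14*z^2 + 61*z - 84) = (z^2 + z - 20)/(z^2 - 10*z + 21)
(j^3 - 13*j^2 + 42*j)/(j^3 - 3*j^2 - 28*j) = (j - 6)/(j + 4)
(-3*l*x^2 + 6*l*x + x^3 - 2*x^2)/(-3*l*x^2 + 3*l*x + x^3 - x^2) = (x - 2)/(x - 1)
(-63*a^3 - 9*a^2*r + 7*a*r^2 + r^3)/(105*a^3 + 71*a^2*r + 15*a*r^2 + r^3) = (-3*a + r)/(5*a + r)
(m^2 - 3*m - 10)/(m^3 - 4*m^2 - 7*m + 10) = 1/(m - 1)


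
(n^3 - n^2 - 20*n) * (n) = n^4 - n^3 - 20*n^2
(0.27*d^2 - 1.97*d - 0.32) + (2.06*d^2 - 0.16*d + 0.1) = 2.33*d^2 - 2.13*d - 0.22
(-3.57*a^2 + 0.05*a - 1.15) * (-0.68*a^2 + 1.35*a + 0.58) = 2.4276*a^4 - 4.8535*a^3 - 1.2211*a^2 - 1.5235*a - 0.667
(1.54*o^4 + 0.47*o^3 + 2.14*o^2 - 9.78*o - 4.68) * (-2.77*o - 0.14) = -4.2658*o^5 - 1.5175*o^4 - 5.9936*o^3 + 26.791*o^2 + 14.3328*o + 0.6552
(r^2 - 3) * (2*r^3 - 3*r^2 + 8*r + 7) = 2*r^5 - 3*r^4 + 2*r^3 + 16*r^2 - 24*r - 21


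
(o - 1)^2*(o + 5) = o^3 + 3*o^2 - 9*o + 5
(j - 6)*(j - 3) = j^2 - 9*j + 18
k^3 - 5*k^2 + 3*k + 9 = (k - 3)^2*(k + 1)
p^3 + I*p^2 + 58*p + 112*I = (p - 8*I)*(p + 2*I)*(p + 7*I)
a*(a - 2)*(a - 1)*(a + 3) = a^4 - 7*a^2 + 6*a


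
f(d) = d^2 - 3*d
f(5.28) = 12.04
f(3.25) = 0.81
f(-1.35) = 5.87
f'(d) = 2*d - 3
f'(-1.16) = -5.32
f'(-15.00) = -33.00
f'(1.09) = -0.82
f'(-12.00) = -27.00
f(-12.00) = 180.00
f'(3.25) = 3.50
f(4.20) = 5.04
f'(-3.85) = -10.70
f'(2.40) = 1.80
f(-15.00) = 270.00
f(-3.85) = 26.37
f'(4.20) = 5.40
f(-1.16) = 4.83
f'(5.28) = 7.56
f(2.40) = -1.44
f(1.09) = -2.08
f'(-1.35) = -5.70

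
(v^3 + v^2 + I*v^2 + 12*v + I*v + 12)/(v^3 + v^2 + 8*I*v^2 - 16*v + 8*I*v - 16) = (v - 3*I)/(v + 4*I)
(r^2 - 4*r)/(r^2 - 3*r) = (r - 4)/(r - 3)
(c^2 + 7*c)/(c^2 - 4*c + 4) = c*(c + 7)/(c^2 - 4*c + 4)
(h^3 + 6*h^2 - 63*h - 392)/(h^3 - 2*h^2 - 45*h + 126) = (h^2 - h - 56)/(h^2 - 9*h + 18)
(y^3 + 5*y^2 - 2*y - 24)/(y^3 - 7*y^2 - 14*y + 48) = (y + 4)/(y - 8)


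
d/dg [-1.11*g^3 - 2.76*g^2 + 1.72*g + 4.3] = -3.33*g^2 - 5.52*g + 1.72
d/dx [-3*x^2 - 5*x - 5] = -6*x - 5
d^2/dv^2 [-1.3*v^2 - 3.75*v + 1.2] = -2.60000000000000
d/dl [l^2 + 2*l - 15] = 2*l + 2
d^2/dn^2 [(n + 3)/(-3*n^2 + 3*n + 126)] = 2*((n + 3)*(2*n - 1)^2 + (3*n + 2)*(-n^2 + n + 42))/(3*(-n^2 + n + 42)^3)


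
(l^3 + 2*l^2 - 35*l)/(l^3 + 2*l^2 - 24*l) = (l^2 + 2*l - 35)/(l^2 + 2*l - 24)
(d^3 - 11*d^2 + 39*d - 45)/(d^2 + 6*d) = (d^3 - 11*d^2 + 39*d - 45)/(d*(d + 6))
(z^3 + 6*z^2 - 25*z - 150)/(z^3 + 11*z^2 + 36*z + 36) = (z^2 - 25)/(z^2 + 5*z + 6)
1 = 1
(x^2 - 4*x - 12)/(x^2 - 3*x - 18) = (x + 2)/(x + 3)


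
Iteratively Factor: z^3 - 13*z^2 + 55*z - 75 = (z - 5)*(z^2 - 8*z + 15) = (z - 5)^2*(z - 3)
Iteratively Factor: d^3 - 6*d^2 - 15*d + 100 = (d + 4)*(d^2 - 10*d + 25) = (d - 5)*(d + 4)*(d - 5)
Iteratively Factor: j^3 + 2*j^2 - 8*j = (j - 2)*(j^2 + 4*j) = (j - 2)*(j + 4)*(j)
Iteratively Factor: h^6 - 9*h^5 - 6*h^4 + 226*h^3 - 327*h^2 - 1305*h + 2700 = (h - 5)*(h^5 - 4*h^4 - 26*h^3 + 96*h^2 + 153*h - 540) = (h - 5)^2*(h^4 + h^3 - 21*h^2 - 9*h + 108) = (h - 5)^2*(h + 3)*(h^3 - 2*h^2 - 15*h + 36) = (h - 5)^2*(h - 3)*(h + 3)*(h^2 + h - 12) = (h - 5)^2*(h - 3)^2*(h + 3)*(h + 4)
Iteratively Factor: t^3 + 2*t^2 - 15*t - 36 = (t + 3)*(t^2 - t - 12) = (t - 4)*(t + 3)*(t + 3)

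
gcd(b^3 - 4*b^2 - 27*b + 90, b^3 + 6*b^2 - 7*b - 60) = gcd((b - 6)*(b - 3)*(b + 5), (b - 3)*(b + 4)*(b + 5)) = b^2 + 2*b - 15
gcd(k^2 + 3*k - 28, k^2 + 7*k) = k + 7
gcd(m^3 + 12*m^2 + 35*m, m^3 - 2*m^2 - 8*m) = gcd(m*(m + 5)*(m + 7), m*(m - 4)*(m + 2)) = m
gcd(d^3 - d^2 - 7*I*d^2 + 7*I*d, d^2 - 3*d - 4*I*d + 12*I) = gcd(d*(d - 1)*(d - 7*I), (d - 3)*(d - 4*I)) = 1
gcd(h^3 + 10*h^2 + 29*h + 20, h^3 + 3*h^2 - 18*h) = 1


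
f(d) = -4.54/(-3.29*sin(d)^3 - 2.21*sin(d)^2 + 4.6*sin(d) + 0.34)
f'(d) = -4.54*(9.87*sin(d)^2*cos(d) + 4.42*sin(d)*cos(d) - 4.6*cos(d))/(-3.29*sin(d)^3 - 2.21*sin(d)^2 + 4.6*sin(d) + 0.34)^2 = (-44.8098*sin(d)^2 - 20.0668*sin(d) + 20.884)*cos(d)/(3.29*sin(d)^3 + 2.21*sin(d)^2 - 4.6*sin(d) - 0.34)^2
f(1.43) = 9.76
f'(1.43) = -27.81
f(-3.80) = -2.89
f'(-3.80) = 2.61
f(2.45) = -2.98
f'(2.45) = 3.37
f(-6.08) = -3.94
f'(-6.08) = 11.09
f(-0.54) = 2.10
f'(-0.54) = 3.55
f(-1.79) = 1.42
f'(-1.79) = 0.05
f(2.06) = -10.92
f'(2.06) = 86.33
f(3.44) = 4.05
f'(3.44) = -17.46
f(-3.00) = 13.20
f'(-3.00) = -191.03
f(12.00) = 2.01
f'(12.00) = 3.11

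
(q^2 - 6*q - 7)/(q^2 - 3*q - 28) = (q + 1)/(q + 4)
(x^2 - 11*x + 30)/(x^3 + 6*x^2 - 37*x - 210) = (x - 5)/(x^2 + 12*x + 35)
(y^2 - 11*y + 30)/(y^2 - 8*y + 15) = (y - 6)/(y - 3)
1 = 1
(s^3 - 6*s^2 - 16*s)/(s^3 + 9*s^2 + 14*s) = (s - 8)/(s + 7)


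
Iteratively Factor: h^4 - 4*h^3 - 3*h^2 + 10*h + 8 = (h - 2)*(h^3 - 2*h^2 - 7*h - 4) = (h - 2)*(h + 1)*(h^2 - 3*h - 4) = (h - 2)*(h + 1)^2*(h - 4)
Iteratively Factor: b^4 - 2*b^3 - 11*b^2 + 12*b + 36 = (b - 3)*(b^3 + b^2 - 8*b - 12) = (b - 3)^2*(b^2 + 4*b + 4) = (b - 3)^2*(b + 2)*(b + 2)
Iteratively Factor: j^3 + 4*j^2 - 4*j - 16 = (j + 2)*(j^2 + 2*j - 8) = (j + 2)*(j + 4)*(j - 2)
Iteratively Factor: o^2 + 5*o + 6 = (o + 2)*(o + 3)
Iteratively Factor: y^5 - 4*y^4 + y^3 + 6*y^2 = (y - 2)*(y^4 - 2*y^3 - 3*y^2) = (y - 3)*(y - 2)*(y^3 + y^2) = (y - 3)*(y - 2)*(y + 1)*(y^2) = y*(y - 3)*(y - 2)*(y + 1)*(y)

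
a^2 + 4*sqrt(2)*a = a*(a + 4*sqrt(2))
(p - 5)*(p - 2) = p^2 - 7*p + 10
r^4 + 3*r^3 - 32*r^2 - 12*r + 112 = (r - 4)*(r - 2)*(r + 2)*(r + 7)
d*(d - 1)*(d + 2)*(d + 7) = d^4 + 8*d^3 + 5*d^2 - 14*d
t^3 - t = t*(t - 1)*(t + 1)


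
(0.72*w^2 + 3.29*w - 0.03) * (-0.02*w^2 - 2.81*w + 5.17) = -0.0144*w^4 - 2.089*w^3 - 5.5219*w^2 + 17.0936*w - 0.1551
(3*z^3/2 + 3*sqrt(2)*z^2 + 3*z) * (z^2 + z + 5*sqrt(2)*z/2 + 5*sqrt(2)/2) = 3*z^5/2 + 3*z^4/2 + 27*sqrt(2)*z^4/4 + 27*sqrt(2)*z^3/4 + 18*z^3 + 15*sqrt(2)*z^2/2 + 18*z^2 + 15*sqrt(2)*z/2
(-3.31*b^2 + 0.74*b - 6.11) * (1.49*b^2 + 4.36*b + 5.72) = -4.9319*b^4 - 13.329*b^3 - 24.8107*b^2 - 22.4068*b - 34.9492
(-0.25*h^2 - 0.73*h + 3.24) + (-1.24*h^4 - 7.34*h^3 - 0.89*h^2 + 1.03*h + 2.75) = -1.24*h^4 - 7.34*h^3 - 1.14*h^2 + 0.3*h + 5.99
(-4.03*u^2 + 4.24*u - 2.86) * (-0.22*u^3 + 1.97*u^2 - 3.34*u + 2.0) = 0.8866*u^5 - 8.8719*u^4 + 22.4422*u^3 - 27.8558*u^2 + 18.0324*u - 5.72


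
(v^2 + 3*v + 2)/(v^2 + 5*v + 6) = (v + 1)/(v + 3)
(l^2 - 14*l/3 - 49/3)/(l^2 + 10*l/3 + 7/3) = (l - 7)/(l + 1)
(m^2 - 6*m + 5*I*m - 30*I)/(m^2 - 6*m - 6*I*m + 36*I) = (m + 5*I)/(m - 6*I)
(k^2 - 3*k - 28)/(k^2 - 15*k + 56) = (k + 4)/(k - 8)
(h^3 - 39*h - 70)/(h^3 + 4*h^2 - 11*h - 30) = (h - 7)/(h - 3)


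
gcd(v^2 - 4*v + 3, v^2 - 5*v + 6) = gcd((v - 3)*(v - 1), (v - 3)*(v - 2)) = v - 3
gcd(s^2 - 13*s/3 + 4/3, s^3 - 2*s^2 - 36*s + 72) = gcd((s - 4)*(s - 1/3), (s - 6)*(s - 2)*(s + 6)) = 1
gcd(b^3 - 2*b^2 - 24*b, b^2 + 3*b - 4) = b + 4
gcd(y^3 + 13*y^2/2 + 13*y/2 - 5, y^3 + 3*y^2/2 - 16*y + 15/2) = y^2 + 9*y/2 - 5/2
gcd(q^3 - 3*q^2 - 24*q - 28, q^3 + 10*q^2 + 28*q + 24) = q^2 + 4*q + 4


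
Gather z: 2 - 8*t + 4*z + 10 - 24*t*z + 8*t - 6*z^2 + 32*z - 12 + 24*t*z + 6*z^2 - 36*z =0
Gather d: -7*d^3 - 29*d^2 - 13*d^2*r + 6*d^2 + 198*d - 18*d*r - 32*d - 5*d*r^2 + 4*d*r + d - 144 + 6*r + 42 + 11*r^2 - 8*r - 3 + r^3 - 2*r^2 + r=-7*d^3 + d^2*(-13*r - 23) + d*(-5*r^2 - 14*r + 167) + r^3 + 9*r^2 - r - 105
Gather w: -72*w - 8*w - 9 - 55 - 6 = -80*w - 70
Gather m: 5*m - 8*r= 5*m - 8*r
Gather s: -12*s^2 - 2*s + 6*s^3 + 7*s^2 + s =6*s^3 - 5*s^2 - s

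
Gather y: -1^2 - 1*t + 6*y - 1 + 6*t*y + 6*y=-t + y*(6*t + 12) - 2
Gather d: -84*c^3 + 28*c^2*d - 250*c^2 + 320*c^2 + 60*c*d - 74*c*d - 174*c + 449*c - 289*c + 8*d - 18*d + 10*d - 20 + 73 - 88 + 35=-84*c^3 + 70*c^2 - 14*c + d*(28*c^2 - 14*c)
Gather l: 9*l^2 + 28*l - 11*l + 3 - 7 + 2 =9*l^2 + 17*l - 2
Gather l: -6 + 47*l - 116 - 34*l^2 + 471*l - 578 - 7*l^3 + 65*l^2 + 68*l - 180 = -7*l^3 + 31*l^2 + 586*l - 880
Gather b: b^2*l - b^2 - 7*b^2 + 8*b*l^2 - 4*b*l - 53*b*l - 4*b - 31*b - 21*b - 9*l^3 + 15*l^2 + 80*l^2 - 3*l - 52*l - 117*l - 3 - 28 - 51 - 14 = b^2*(l - 8) + b*(8*l^2 - 57*l - 56) - 9*l^3 + 95*l^2 - 172*l - 96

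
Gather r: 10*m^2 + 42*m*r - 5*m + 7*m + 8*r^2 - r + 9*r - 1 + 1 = 10*m^2 + 2*m + 8*r^2 + r*(42*m + 8)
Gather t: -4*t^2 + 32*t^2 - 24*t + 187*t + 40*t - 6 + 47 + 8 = 28*t^2 + 203*t + 49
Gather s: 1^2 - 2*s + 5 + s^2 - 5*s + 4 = s^2 - 7*s + 10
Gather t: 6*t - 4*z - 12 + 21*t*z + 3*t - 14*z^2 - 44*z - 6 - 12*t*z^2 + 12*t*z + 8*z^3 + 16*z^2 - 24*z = t*(-12*z^2 + 33*z + 9) + 8*z^3 + 2*z^2 - 72*z - 18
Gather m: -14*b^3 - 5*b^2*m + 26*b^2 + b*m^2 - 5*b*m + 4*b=-14*b^3 + 26*b^2 + b*m^2 + 4*b + m*(-5*b^2 - 5*b)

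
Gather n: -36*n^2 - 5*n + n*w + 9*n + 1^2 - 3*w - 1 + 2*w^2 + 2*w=-36*n^2 + n*(w + 4) + 2*w^2 - w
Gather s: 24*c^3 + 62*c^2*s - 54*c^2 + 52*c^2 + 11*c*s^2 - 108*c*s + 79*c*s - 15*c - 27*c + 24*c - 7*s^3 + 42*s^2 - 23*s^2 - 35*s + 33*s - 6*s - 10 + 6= 24*c^3 - 2*c^2 - 18*c - 7*s^3 + s^2*(11*c + 19) + s*(62*c^2 - 29*c - 8) - 4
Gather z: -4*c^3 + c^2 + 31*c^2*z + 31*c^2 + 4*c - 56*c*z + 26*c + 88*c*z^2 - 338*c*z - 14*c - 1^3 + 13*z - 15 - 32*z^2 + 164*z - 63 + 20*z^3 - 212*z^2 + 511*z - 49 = -4*c^3 + 32*c^2 + 16*c + 20*z^3 + z^2*(88*c - 244) + z*(31*c^2 - 394*c + 688) - 128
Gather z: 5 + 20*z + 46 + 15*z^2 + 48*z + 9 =15*z^2 + 68*z + 60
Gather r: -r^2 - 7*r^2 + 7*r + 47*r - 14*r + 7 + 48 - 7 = -8*r^2 + 40*r + 48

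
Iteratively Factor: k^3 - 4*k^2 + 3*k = (k - 3)*(k^2 - k) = (k - 3)*(k - 1)*(k)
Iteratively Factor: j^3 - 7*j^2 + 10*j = (j - 2)*(j^2 - 5*j) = (j - 5)*(j - 2)*(j)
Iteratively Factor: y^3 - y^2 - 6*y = (y + 2)*(y^2 - 3*y) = y*(y + 2)*(y - 3)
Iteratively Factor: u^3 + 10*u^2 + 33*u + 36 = (u + 4)*(u^2 + 6*u + 9) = (u + 3)*(u + 4)*(u + 3)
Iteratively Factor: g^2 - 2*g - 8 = (g - 4)*(g + 2)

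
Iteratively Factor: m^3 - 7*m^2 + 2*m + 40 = (m - 4)*(m^2 - 3*m - 10) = (m - 5)*(m - 4)*(m + 2)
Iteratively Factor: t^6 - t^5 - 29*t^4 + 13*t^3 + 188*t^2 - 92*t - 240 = (t + 3)*(t^5 - 4*t^4 - 17*t^3 + 64*t^2 - 4*t - 80) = (t - 2)*(t + 3)*(t^4 - 2*t^3 - 21*t^2 + 22*t + 40) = (t - 2)*(t + 3)*(t + 4)*(t^3 - 6*t^2 + 3*t + 10) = (t - 2)*(t + 1)*(t + 3)*(t + 4)*(t^2 - 7*t + 10) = (t - 2)^2*(t + 1)*(t + 3)*(t + 4)*(t - 5)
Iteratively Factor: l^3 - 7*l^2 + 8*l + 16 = (l - 4)*(l^2 - 3*l - 4) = (l - 4)*(l + 1)*(l - 4)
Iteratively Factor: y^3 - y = (y - 1)*(y^2 + y) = (y - 1)*(y + 1)*(y)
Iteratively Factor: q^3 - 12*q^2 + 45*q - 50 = (q - 5)*(q^2 - 7*q + 10) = (q - 5)^2*(q - 2)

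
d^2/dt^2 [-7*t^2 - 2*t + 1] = -14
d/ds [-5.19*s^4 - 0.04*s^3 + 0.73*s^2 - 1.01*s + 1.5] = -20.76*s^3 - 0.12*s^2 + 1.46*s - 1.01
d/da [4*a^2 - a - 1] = 8*a - 1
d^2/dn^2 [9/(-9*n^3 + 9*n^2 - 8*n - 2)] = 18*(9*(3*n - 1)*(9*n^3 - 9*n^2 + 8*n + 2) - (27*n^2 - 18*n + 8)^2)/(9*n^3 - 9*n^2 + 8*n + 2)^3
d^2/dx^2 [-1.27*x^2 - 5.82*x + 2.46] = -2.54000000000000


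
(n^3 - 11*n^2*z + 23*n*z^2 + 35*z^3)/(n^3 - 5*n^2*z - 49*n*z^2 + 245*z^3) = (n + z)/(n + 7*z)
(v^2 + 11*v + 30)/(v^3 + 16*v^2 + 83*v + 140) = (v + 6)/(v^2 + 11*v + 28)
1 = 1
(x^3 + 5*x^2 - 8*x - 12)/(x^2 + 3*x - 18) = (x^2 - x - 2)/(x - 3)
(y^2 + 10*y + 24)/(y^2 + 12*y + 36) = (y + 4)/(y + 6)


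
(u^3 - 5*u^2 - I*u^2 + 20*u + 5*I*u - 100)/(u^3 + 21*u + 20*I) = (u - 5)/(u + I)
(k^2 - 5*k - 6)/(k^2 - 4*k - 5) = (k - 6)/(k - 5)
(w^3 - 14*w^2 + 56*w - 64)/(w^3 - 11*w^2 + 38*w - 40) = (w - 8)/(w - 5)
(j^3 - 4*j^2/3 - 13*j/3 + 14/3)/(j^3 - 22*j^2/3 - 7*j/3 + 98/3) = (j - 1)/(j - 7)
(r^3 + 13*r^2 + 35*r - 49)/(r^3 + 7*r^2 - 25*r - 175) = (r^2 + 6*r - 7)/(r^2 - 25)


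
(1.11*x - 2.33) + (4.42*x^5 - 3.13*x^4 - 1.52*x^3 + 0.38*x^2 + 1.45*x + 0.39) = 4.42*x^5 - 3.13*x^4 - 1.52*x^3 + 0.38*x^2 + 2.56*x - 1.94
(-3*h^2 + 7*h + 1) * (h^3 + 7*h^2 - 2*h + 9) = -3*h^5 - 14*h^4 + 56*h^3 - 34*h^2 + 61*h + 9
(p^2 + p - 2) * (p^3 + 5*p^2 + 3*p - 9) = p^5 + 6*p^4 + 6*p^3 - 16*p^2 - 15*p + 18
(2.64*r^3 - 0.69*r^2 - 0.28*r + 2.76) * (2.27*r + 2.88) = 5.9928*r^4 + 6.0369*r^3 - 2.6228*r^2 + 5.4588*r + 7.9488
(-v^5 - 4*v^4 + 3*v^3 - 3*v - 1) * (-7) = 7*v^5 + 28*v^4 - 21*v^3 + 21*v + 7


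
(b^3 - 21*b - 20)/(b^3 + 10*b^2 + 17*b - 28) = (b^2 - 4*b - 5)/(b^2 + 6*b - 7)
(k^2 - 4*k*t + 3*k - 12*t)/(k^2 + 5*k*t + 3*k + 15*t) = (k - 4*t)/(k + 5*t)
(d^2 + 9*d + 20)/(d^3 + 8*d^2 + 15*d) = (d + 4)/(d*(d + 3))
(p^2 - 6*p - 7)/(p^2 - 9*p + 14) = (p + 1)/(p - 2)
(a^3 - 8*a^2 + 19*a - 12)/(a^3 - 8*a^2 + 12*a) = (a^3 - 8*a^2 + 19*a - 12)/(a*(a^2 - 8*a + 12))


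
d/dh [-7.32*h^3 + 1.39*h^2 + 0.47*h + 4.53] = -21.96*h^2 + 2.78*h + 0.47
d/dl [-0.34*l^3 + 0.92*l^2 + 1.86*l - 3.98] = -1.02*l^2 + 1.84*l + 1.86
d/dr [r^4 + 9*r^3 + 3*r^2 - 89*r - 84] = 4*r^3 + 27*r^2 + 6*r - 89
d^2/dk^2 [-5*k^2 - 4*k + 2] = -10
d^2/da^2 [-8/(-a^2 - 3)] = 48*(a^2 - 1)/(a^2 + 3)^3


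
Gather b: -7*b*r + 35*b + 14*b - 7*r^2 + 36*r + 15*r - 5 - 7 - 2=b*(49 - 7*r) - 7*r^2 + 51*r - 14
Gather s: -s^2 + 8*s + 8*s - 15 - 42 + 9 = -s^2 + 16*s - 48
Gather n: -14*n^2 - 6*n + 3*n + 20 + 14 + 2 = -14*n^2 - 3*n + 36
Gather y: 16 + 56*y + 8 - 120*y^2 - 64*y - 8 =-120*y^2 - 8*y + 16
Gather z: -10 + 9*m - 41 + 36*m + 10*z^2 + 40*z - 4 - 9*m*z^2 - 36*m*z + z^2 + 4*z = 45*m + z^2*(11 - 9*m) + z*(44 - 36*m) - 55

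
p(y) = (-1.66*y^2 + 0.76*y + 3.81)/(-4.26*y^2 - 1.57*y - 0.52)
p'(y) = (0.76 - 3.32*y)/(-4.26*y^2 - 1.57*y - 0.52) + (8.52*y + 1.57)*(-1.66*y^2 + 0.76*y + 3.81)/(-4.26*y^2 - 1.57*y - 0.52)^2 = (5.8438*y^2 + 34.1876*y + 5.5865)/(18.1476*y^4 + 13.3764*y^3 + 6.8953*y^2 + 1.6328*y + 0.2704)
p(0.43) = -1.93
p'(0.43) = 5.44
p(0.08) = -5.74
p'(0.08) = 18.46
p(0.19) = -4.01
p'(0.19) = 13.01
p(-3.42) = 0.40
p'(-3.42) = -0.02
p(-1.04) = -0.35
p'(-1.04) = -1.94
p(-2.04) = 0.31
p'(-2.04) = -0.18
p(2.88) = 0.19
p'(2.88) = 0.09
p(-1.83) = 0.26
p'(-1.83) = -0.26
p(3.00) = 0.20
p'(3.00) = 0.08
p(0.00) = -7.33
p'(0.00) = 20.66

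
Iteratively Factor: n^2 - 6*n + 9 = (n - 3)*(n - 3)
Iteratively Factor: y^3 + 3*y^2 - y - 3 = (y - 1)*(y^2 + 4*y + 3) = (y - 1)*(y + 3)*(y + 1)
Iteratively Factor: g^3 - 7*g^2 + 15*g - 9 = (g - 1)*(g^2 - 6*g + 9) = (g - 3)*(g - 1)*(g - 3)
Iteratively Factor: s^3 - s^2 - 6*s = (s)*(s^2 - s - 6) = s*(s + 2)*(s - 3)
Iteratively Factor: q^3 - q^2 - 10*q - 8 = (q - 4)*(q^2 + 3*q + 2) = (q - 4)*(q + 1)*(q + 2)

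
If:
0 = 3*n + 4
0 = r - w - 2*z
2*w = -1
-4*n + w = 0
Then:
No Solution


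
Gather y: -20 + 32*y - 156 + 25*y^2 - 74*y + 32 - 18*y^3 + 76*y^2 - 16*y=-18*y^3 + 101*y^2 - 58*y - 144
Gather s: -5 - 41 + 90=44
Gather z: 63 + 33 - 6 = 90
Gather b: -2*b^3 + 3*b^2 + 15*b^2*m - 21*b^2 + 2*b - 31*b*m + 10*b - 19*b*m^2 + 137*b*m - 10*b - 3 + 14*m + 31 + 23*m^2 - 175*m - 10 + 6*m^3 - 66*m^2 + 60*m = -2*b^3 + b^2*(15*m - 18) + b*(-19*m^2 + 106*m + 2) + 6*m^3 - 43*m^2 - 101*m + 18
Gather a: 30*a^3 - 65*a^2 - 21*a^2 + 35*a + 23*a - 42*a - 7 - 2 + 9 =30*a^3 - 86*a^2 + 16*a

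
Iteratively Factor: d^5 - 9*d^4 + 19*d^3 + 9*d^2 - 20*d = (d - 4)*(d^4 - 5*d^3 - d^2 + 5*d) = d*(d - 4)*(d^3 - 5*d^2 - d + 5) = d*(d - 4)*(d - 1)*(d^2 - 4*d - 5) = d*(d - 4)*(d - 1)*(d + 1)*(d - 5)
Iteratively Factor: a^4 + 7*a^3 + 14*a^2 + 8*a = (a + 4)*(a^3 + 3*a^2 + 2*a) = (a + 2)*(a + 4)*(a^2 + a) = a*(a + 2)*(a + 4)*(a + 1)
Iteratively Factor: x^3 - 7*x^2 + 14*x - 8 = (x - 2)*(x^2 - 5*x + 4) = (x - 2)*(x - 1)*(x - 4)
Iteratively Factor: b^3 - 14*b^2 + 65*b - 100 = (b - 5)*(b^2 - 9*b + 20) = (b - 5)*(b - 4)*(b - 5)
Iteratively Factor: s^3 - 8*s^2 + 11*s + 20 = (s - 5)*(s^2 - 3*s - 4) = (s - 5)*(s - 4)*(s + 1)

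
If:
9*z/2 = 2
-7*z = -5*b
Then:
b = 28/45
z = 4/9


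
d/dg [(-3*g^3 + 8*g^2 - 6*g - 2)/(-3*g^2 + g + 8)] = (9*g^4 - 6*g^3 - 82*g^2 + 116*g - 46)/(9*g^4 - 6*g^3 - 47*g^2 + 16*g + 64)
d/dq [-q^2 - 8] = -2*q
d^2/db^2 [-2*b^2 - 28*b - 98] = -4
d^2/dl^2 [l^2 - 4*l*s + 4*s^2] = 2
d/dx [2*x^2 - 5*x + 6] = 4*x - 5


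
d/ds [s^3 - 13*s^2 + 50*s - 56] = 3*s^2 - 26*s + 50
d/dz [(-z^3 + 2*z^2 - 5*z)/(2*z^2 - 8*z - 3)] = (-2*z^4 + 16*z^3 + 3*z^2 - 12*z + 15)/(4*z^4 - 32*z^3 + 52*z^2 + 48*z + 9)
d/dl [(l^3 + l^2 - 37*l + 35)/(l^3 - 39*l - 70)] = (-l^4 - 4*l^3 - 354*l^2 - 140*l + 3955)/(l^6 - 78*l^4 - 140*l^3 + 1521*l^2 + 5460*l + 4900)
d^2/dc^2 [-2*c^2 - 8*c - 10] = -4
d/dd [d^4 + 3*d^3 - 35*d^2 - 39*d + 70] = 4*d^3 + 9*d^2 - 70*d - 39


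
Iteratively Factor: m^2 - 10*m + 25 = (m - 5)*(m - 5)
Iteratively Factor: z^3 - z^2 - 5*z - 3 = (z + 1)*(z^2 - 2*z - 3) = (z - 3)*(z + 1)*(z + 1)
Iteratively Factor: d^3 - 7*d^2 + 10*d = (d - 2)*(d^2 - 5*d) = d*(d - 2)*(d - 5)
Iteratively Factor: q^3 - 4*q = (q - 2)*(q^2 + 2*q) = (q - 2)*(q + 2)*(q)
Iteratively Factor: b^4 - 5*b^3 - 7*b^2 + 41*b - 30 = (b + 3)*(b^3 - 8*b^2 + 17*b - 10) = (b - 5)*(b + 3)*(b^2 - 3*b + 2) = (b - 5)*(b - 2)*(b + 3)*(b - 1)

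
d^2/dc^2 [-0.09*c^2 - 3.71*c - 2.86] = -0.180000000000000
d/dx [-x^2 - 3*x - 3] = -2*x - 3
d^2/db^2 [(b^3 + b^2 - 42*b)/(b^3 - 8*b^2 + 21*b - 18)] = 18*(b^4 - 15*b^3 + 18*b^2 + 108*b - 192)/(b^7 - 18*b^6 + 138*b^5 - 584*b^4 + 1473*b^3 - 2214*b^2 + 1836*b - 648)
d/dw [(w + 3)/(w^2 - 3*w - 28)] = (w^2 - 3*w - (w + 3)*(2*w - 3) - 28)/(-w^2 + 3*w + 28)^2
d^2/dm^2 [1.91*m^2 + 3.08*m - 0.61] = 3.82000000000000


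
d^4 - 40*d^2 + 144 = (d - 6)*(d - 2)*(d + 2)*(d + 6)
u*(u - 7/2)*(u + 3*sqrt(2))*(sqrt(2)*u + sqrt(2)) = sqrt(2)*u^4 - 5*sqrt(2)*u^3/2 + 6*u^3 - 15*u^2 - 7*sqrt(2)*u^2/2 - 21*u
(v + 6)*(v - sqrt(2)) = v^2 - sqrt(2)*v + 6*v - 6*sqrt(2)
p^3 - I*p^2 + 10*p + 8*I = (p - 4*I)*(p + I)*(p + 2*I)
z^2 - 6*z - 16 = (z - 8)*(z + 2)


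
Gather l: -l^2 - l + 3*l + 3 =-l^2 + 2*l + 3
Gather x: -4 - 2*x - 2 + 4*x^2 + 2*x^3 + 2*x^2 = 2*x^3 + 6*x^2 - 2*x - 6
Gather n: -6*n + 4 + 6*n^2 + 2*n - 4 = 6*n^2 - 4*n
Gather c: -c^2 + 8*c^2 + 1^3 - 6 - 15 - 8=7*c^2 - 28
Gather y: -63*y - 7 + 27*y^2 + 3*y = 27*y^2 - 60*y - 7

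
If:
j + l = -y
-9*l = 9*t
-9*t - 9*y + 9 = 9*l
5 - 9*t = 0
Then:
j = -4/9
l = -5/9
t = 5/9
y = 1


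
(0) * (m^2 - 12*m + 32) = 0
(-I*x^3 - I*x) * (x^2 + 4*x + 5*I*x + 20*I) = -I*x^5 + 5*x^4 - 4*I*x^4 + 20*x^3 - I*x^3 + 5*x^2 - 4*I*x^2 + 20*x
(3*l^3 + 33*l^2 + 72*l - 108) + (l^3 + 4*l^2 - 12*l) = 4*l^3 + 37*l^2 + 60*l - 108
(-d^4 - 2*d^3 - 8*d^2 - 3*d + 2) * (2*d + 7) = -2*d^5 - 11*d^4 - 30*d^3 - 62*d^2 - 17*d + 14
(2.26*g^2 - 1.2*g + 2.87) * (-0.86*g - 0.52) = -1.9436*g^3 - 0.1432*g^2 - 1.8442*g - 1.4924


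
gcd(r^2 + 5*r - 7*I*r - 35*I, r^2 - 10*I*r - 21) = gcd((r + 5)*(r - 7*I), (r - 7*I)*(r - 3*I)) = r - 7*I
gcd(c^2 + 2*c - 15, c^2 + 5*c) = c + 5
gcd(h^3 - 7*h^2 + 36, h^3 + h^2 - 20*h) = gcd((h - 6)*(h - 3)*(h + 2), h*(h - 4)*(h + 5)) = 1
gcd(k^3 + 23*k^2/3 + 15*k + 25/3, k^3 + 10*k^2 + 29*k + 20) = k^2 + 6*k + 5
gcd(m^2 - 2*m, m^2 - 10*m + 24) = 1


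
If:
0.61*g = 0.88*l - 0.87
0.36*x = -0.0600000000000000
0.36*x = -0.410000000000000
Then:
No Solution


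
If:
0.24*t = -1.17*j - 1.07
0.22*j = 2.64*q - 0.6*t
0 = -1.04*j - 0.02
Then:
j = -0.02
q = -0.99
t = -4.36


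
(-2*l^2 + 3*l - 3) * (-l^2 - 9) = 2*l^4 - 3*l^3 + 21*l^2 - 27*l + 27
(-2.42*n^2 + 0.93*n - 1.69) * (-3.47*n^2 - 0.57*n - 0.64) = 8.3974*n^4 - 1.8477*n^3 + 6.883*n^2 + 0.3681*n + 1.0816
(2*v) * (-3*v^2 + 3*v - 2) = -6*v^3 + 6*v^2 - 4*v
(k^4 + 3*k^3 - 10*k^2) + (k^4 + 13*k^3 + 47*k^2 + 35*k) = 2*k^4 + 16*k^3 + 37*k^2 + 35*k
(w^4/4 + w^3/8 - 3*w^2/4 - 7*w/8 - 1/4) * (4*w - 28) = w^5 - 13*w^4/2 - 13*w^3/2 + 35*w^2/2 + 47*w/2 + 7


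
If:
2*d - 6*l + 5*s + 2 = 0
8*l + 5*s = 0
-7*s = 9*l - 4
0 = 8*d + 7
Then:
No Solution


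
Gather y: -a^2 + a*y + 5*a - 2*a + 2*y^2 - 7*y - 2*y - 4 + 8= -a^2 + 3*a + 2*y^2 + y*(a - 9) + 4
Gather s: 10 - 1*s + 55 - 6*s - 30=35 - 7*s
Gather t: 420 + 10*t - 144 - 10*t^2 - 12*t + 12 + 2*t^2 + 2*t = 288 - 8*t^2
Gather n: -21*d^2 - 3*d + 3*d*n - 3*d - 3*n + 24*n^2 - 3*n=-21*d^2 - 6*d + 24*n^2 + n*(3*d - 6)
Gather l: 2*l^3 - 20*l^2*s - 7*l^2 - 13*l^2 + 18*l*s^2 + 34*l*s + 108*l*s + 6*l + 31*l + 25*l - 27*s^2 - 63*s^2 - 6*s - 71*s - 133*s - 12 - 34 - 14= 2*l^3 + l^2*(-20*s - 20) + l*(18*s^2 + 142*s + 62) - 90*s^2 - 210*s - 60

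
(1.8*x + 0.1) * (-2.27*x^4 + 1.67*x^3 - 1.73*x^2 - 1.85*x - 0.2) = -4.086*x^5 + 2.779*x^4 - 2.947*x^3 - 3.503*x^2 - 0.545*x - 0.02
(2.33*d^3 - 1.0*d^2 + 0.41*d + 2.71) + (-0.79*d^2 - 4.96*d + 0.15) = 2.33*d^3 - 1.79*d^2 - 4.55*d + 2.86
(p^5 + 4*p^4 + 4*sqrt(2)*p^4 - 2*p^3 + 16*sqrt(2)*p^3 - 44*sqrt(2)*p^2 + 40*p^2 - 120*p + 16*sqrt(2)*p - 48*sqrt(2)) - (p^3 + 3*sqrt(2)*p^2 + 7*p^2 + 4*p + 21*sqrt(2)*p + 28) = p^5 + 4*p^4 + 4*sqrt(2)*p^4 - 3*p^3 + 16*sqrt(2)*p^3 - 47*sqrt(2)*p^2 + 33*p^2 - 124*p - 5*sqrt(2)*p - 48*sqrt(2) - 28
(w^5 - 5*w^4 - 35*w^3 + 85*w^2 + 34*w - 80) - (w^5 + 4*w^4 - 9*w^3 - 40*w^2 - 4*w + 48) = -9*w^4 - 26*w^3 + 125*w^2 + 38*w - 128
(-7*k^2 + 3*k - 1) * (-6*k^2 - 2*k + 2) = 42*k^4 - 4*k^3 - 14*k^2 + 8*k - 2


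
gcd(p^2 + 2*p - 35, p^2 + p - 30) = p - 5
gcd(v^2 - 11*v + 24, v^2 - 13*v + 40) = v - 8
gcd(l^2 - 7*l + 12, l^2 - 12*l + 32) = l - 4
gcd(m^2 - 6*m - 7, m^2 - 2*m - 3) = m + 1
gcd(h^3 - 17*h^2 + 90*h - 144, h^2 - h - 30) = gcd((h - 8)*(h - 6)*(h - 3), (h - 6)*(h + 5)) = h - 6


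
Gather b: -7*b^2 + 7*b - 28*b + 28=-7*b^2 - 21*b + 28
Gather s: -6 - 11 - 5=-22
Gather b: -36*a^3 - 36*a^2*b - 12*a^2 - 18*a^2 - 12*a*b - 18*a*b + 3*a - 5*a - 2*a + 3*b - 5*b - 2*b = -36*a^3 - 30*a^2 - 4*a + b*(-36*a^2 - 30*a - 4)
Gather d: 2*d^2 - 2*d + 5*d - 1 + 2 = 2*d^2 + 3*d + 1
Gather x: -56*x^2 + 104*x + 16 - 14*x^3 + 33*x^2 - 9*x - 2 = -14*x^3 - 23*x^2 + 95*x + 14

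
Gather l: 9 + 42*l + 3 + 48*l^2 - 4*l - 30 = 48*l^2 + 38*l - 18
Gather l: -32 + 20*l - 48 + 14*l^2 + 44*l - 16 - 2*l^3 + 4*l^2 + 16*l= -2*l^3 + 18*l^2 + 80*l - 96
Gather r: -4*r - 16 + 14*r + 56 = 10*r + 40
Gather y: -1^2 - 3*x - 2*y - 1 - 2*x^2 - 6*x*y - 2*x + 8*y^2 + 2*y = -2*x^2 - 6*x*y - 5*x + 8*y^2 - 2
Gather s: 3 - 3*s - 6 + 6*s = 3*s - 3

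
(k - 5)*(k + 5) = k^2 - 25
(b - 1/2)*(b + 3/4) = b^2 + b/4 - 3/8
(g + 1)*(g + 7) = g^2 + 8*g + 7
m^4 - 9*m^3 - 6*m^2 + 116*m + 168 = (m - 7)*(m - 6)*(m + 2)^2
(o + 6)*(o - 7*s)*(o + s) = o^3 - 6*o^2*s + 6*o^2 - 7*o*s^2 - 36*o*s - 42*s^2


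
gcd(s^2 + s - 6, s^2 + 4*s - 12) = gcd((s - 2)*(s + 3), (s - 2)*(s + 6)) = s - 2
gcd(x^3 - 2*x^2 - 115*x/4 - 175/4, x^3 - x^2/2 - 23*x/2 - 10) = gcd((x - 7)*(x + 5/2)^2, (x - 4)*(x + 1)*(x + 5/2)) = x + 5/2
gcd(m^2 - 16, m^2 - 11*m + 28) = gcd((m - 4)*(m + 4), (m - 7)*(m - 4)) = m - 4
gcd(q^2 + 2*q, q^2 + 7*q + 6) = 1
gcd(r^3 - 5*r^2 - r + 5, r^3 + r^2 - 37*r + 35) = r^2 - 6*r + 5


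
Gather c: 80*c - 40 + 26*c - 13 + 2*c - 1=108*c - 54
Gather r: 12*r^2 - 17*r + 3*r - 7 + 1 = 12*r^2 - 14*r - 6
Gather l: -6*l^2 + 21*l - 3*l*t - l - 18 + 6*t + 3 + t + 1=-6*l^2 + l*(20 - 3*t) + 7*t - 14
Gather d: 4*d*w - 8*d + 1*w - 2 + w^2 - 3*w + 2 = d*(4*w - 8) + w^2 - 2*w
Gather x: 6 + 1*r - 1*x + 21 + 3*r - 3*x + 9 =4*r - 4*x + 36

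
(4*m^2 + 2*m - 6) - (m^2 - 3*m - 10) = 3*m^2 + 5*m + 4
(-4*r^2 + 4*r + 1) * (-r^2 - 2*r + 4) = 4*r^4 + 4*r^3 - 25*r^2 + 14*r + 4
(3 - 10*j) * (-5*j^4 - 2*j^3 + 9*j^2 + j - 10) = 50*j^5 + 5*j^4 - 96*j^3 + 17*j^2 + 103*j - 30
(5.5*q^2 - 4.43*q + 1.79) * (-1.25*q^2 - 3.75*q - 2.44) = -6.875*q^4 - 15.0875*q^3 + 0.954999999999998*q^2 + 4.0967*q - 4.3676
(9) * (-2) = -18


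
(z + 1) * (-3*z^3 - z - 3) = -3*z^4 - 3*z^3 - z^2 - 4*z - 3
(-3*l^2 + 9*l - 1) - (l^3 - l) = -l^3 - 3*l^2 + 10*l - 1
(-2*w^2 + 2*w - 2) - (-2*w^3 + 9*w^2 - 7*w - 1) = 2*w^3 - 11*w^2 + 9*w - 1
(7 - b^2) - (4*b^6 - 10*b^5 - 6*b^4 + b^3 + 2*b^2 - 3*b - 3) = -4*b^6 + 10*b^5 + 6*b^4 - b^3 - 3*b^2 + 3*b + 10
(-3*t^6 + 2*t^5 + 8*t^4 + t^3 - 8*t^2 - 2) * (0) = 0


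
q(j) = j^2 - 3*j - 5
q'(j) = 2*j - 3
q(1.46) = -7.25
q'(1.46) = -0.08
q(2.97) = -5.09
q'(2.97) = 2.94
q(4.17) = -0.12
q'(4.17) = 5.34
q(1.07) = -7.07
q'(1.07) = -0.86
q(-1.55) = 2.05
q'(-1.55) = -6.10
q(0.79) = -6.75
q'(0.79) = -1.42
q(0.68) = -6.58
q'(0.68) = -1.64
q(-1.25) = 0.31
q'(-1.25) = -5.50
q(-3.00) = 13.00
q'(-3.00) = -9.00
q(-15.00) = 265.00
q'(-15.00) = -33.00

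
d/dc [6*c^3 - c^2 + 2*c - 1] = 18*c^2 - 2*c + 2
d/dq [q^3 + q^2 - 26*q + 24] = 3*q^2 + 2*q - 26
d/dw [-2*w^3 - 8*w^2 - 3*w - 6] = -6*w^2 - 16*w - 3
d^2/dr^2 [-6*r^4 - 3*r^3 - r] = 18*r*(-4*r - 1)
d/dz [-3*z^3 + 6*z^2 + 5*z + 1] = -9*z^2 + 12*z + 5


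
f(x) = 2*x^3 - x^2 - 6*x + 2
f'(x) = 6*x^2 - 2*x - 6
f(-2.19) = -10.66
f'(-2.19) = 27.16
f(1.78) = -0.57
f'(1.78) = 9.45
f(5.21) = 226.44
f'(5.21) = 146.44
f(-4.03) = -120.96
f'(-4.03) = 99.51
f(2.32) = 7.67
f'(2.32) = 21.65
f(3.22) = 39.08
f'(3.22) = 49.77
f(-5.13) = -263.55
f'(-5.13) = 162.16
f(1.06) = -3.10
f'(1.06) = -1.38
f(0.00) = 2.00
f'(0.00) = -6.00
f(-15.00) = -6883.00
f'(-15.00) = 1374.00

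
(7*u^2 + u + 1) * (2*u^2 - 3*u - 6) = 14*u^4 - 19*u^3 - 43*u^2 - 9*u - 6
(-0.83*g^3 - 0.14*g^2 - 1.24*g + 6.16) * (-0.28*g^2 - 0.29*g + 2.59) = 0.2324*g^5 + 0.2799*g^4 - 1.7619*g^3 - 1.7278*g^2 - 4.998*g + 15.9544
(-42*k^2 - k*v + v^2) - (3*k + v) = -42*k^2 - k*v - 3*k + v^2 - v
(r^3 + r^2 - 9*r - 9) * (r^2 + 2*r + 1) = r^5 + 3*r^4 - 6*r^3 - 26*r^2 - 27*r - 9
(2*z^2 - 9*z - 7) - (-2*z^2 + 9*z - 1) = 4*z^2 - 18*z - 6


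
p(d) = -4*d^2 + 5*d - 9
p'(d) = 5 - 8*d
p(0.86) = -7.66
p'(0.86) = -1.88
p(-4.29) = -104.07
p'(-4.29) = 39.32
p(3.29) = -35.85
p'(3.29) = -21.32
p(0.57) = -7.45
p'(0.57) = 0.44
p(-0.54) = -12.87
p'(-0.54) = 9.32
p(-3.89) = -88.98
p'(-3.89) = 36.12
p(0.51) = -7.49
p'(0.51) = 0.92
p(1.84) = -13.34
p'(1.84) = -9.72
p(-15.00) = -984.00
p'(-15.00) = 125.00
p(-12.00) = -645.00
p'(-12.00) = 101.00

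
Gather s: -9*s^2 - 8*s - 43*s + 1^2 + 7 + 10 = -9*s^2 - 51*s + 18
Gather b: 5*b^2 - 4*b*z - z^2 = 5*b^2 - 4*b*z - z^2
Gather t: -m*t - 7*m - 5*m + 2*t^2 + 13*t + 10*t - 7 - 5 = -12*m + 2*t^2 + t*(23 - m) - 12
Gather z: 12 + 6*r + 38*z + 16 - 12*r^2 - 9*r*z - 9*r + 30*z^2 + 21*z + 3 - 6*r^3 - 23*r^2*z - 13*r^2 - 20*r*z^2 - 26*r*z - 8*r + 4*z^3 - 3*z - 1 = -6*r^3 - 25*r^2 - 11*r + 4*z^3 + z^2*(30 - 20*r) + z*(-23*r^2 - 35*r + 56) + 30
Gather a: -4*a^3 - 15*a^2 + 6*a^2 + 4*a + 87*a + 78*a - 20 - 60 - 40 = -4*a^3 - 9*a^2 + 169*a - 120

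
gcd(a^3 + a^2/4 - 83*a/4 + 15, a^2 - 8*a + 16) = a - 4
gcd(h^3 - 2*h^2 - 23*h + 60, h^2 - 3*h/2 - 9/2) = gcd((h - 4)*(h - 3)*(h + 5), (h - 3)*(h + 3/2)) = h - 3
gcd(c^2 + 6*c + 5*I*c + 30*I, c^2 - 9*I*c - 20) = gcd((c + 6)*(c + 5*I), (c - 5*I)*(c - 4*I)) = 1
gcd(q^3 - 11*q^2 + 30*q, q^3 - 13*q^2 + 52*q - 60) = q^2 - 11*q + 30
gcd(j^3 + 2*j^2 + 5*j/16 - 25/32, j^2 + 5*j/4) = j + 5/4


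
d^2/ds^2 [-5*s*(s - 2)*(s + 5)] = -30*s - 30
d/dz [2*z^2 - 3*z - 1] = 4*z - 3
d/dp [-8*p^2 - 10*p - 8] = -16*p - 10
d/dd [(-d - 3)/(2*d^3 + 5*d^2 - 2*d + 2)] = (4*d^3 + 23*d^2 + 30*d - 8)/(4*d^6 + 20*d^5 + 17*d^4 - 12*d^3 + 24*d^2 - 8*d + 4)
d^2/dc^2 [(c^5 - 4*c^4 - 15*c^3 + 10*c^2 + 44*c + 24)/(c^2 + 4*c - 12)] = 2*(3*c^4 + 46*c^3 + 180*c^2 - 216*c - 528)/(c^3 + 18*c^2 + 108*c + 216)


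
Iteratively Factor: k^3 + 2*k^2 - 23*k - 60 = (k + 4)*(k^2 - 2*k - 15) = (k + 3)*(k + 4)*(k - 5)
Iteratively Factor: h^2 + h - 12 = (h - 3)*(h + 4)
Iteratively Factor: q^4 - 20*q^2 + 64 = (q + 4)*(q^3 - 4*q^2 - 4*q + 16) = (q - 2)*(q + 4)*(q^2 - 2*q - 8) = (q - 4)*(q - 2)*(q + 4)*(q + 2)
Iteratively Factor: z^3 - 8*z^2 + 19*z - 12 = (z - 3)*(z^2 - 5*z + 4) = (z - 3)*(z - 1)*(z - 4)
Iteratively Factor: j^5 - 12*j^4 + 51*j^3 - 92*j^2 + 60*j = (j - 2)*(j^4 - 10*j^3 + 31*j^2 - 30*j) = (j - 2)^2*(j^3 - 8*j^2 + 15*j) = j*(j - 2)^2*(j^2 - 8*j + 15) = j*(j - 3)*(j - 2)^2*(j - 5)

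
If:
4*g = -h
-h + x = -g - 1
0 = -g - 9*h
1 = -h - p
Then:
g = 0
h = 0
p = -1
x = -1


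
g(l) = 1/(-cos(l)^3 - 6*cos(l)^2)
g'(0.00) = 0.00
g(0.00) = -0.14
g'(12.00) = 0.28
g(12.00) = -0.21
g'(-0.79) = 0.64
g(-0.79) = -0.30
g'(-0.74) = 0.52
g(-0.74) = -0.27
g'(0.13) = -0.04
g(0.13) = -0.15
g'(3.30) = -0.06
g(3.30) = -0.20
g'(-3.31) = 0.06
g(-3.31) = -0.21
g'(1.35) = -30.40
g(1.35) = -3.35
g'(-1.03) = 2.01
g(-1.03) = -0.58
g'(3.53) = -0.17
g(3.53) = -0.23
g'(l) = (-3*sin(l)*cos(l)^2 - 12*sin(l)*cos(l))/(-cos(l)^3 - 6*cos(l)^2)^2 = -3*(cos(l) + 4)*sin(l)/((cos(l) + 6)^2*cos(l)^3)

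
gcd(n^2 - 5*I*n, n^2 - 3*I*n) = n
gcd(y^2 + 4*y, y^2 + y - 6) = 1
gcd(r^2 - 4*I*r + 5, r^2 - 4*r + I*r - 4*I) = r + I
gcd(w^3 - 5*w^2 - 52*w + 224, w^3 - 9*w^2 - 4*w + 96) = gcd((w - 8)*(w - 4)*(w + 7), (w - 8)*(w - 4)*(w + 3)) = w^2 - 12*w + 32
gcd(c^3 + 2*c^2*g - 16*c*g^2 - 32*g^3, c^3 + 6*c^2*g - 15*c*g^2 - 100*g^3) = c - 4*g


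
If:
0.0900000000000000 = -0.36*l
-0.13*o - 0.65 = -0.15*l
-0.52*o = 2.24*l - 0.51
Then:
No Solution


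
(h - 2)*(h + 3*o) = h^2 + 3*h*o - 2*h - 6*o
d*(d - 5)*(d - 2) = d^3 - 7*d^2 + 10*d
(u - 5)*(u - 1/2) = u^2 - 11*u/2 + 5/2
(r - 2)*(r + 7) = r^2 + 5*r - 14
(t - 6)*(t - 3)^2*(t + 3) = t^4 - 9*t^3 + 9*t^2 + 81*t - 162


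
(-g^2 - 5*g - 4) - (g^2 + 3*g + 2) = -2*g^2 - 8*g - 6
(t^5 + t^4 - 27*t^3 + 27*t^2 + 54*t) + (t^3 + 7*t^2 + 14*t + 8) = t^5 + t^4 - 26*t^3 + 34*t^2 + 68*t + 8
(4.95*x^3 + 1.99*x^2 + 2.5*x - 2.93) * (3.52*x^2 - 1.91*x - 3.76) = 17.424*x^5 - 2.4497*x^4 - 13.6129*x^3 - 22.571*x^2 - 3.8037*x + 11.0168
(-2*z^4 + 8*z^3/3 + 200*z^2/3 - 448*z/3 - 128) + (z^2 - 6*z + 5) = -2*z^4 + 8*z^3/3 + 203*z^2/3 - 466*z/3 - 123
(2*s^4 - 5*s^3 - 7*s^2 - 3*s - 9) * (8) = 16*s^4 - 40*s^3 - 56*s^2 - 24*s - 72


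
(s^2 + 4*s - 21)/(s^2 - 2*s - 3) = (s + 7)/(s + 1)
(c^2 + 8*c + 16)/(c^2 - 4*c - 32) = (c + 4)/(c - 8)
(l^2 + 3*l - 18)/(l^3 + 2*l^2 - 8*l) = (l^2 + 3*l - 18)/(l*(l^2 + 2*l - 8))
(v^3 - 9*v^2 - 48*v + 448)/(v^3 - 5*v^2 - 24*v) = (v^2 - v - 56)/(v*(v + 3))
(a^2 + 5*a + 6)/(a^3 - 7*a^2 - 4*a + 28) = (a + 3)/(a^2 - 9*a + 14)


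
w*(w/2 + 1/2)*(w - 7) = w^3/2 - 3*w^2 - 7*w/2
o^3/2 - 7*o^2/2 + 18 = (o/2 + 1)*(o - 6)*(o - 3)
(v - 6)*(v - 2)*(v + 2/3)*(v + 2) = v^4 - 16*v^3/3 - 8*v^2 + 64*v/3 + 16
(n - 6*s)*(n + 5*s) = n^2 - n*s - 30*s^2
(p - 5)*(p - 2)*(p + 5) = p^3 - 2*p^2 - 25*p + 50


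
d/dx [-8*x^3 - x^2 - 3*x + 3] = -24*x^2 - 2*x - 3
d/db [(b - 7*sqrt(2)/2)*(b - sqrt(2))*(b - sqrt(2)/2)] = 3*b^2 - 10*sqrt(2)*b + 23/2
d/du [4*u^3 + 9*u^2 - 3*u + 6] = 12*u^2 + 18*u - 3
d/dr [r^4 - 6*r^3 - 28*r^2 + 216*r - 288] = 4*r^3 - 18*r^2 - 56*r + 216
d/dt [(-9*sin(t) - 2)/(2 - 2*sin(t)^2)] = (-4*sin(t) + 9*cos(t)^2 - 18)/(2*cos(t)^3)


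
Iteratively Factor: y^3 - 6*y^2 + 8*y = (y)*(y^2 - 6*y + 8) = y*(y - 2)*(y - 4)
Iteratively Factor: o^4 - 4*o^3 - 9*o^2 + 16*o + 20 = (o - 2)*(o^3 - 2*o^2 - 13*o - 10) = (o - 2)*(o + 1)*(o^2 - 3*o - 10) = (o - 5)*(o - 2)*(o + 1)*(o + 2)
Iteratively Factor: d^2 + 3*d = (d + 3)*(d)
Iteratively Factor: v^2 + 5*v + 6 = (v + 2)*(v + 3)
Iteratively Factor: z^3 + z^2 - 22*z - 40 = (z - 5)*(z^2 + 6*z + 8) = (z - 5)*(z + 2)*(z + 4)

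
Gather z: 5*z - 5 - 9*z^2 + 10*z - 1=-9*z^2 + 15*z - 6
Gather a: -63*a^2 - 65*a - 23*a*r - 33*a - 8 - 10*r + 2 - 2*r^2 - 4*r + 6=-63*a^2 + a*(-23*r - 98) - 2*r^2 - 14*r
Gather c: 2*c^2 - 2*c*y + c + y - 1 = 2*c^2 + c*(1 - 2*y) + y - 1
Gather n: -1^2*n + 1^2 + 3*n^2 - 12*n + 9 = 3*n^2 - 13*n + 10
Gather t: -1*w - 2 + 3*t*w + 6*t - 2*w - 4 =t*(3*w + 6) - 3*w - 6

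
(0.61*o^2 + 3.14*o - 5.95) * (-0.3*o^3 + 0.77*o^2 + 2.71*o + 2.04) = -0.183*o^5 - 0.4723*o^4 + 5.8559*o^3 + 5.1723*o^2 - 9.7189*o - 12.138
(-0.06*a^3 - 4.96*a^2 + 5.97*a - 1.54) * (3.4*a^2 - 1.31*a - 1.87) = -0.204*a^5 - 16.7854*a^4 + 26.9078*a^3 - 3.7815*a^2 - 9.1465*a + 2.8798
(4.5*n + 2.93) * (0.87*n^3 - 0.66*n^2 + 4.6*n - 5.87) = 3.915*n^4 - 0.4209*n^3 + 18.7662*n^2 - 12.937*n - 17.1991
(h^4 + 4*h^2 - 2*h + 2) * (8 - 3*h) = -3*h^5 + 8*h^4 - 12*h^3 + 38*h^2 - 22*h + 16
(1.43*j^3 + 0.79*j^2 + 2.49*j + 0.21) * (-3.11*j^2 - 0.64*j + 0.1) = -4.4473*j^5 - 3.3721*j^4 - 8.1065*j^3 - 2.1677*j^2 + 0.1146*j + 0.021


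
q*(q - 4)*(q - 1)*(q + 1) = q^4 - 4*q^3 - q^2 + 4*q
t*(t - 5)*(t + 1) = t^3 - 4*t^2 - 5*t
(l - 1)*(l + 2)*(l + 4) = l^3 + 5*l^2 + 2*l - 8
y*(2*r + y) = 2*r*y + y^2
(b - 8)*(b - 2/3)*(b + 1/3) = b^3 - 25*b^2/3 + 22*b/9 + 16/9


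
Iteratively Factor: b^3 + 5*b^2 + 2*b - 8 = (b - 1)*(b^2 + 6*b + 8) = (b - 1)*(b + 2)*(b + 4)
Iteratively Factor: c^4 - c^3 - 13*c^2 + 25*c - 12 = (c + 4)*(c^3 - 5*c^2 + 7*c - 3) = (c - 1)*(c + 4)*(c^2 - 4*c + 3) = (c - 1)^2*(c + 4)*(c - 3)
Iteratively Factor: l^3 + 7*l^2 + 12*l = (l + 4)*(l^2 + 3*l) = l*(l + 4)*(l + 3)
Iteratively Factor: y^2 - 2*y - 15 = (y + 3)*(y - 5)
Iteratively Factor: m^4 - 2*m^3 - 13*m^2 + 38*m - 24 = (m - 2)*(m^3 - 13*m + 12) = (m - 2)*(m - 1)*(m^2 + m - 12) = (m - 2)*(m - 1)*(m + 4)*(m - 3)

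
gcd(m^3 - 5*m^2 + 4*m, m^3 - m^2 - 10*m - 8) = m - 4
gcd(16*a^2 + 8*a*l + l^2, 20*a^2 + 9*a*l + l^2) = 4*a + l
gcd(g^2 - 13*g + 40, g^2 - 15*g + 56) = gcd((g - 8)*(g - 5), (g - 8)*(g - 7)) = g - 8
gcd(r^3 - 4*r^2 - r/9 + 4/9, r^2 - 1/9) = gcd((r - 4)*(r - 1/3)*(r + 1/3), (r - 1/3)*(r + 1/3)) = r^2 - 1/9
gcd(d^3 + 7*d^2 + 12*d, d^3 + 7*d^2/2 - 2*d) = d^2 + 4*d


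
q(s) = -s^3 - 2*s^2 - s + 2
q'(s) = -3*s^2 - 4*s - 1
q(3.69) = -79.17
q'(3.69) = -56.61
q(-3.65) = 27.63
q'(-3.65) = -26.37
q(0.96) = -1.69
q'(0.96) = -7.60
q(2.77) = -37.37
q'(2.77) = -35.10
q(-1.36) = 2.18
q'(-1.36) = -1.11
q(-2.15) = 4.84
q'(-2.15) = -6.27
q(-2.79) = 10.94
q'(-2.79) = -13.19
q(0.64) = 0.28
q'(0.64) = -4.79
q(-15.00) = 2942.00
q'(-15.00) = -616.00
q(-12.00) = 1454.00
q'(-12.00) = -385.00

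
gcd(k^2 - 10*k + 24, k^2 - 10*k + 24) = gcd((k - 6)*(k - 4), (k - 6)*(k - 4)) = k^2 - 10*k + 24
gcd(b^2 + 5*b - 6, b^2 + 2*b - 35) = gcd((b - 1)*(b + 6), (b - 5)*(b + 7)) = 1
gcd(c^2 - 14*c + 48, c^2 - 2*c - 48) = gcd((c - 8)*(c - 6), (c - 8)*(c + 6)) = c - 8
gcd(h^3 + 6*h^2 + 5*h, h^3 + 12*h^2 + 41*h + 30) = h^2 + 6*h + 5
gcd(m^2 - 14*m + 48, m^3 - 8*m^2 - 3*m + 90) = m - 6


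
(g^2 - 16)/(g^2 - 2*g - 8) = (g + 4)/(g + 2)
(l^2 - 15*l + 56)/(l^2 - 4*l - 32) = (l - 7)/(l + 4)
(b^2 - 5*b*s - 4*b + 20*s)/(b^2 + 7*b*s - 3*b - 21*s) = (b^2 - 5*b*s - 4*b + 20*s)/(b^2 + 7*b*s - 3*b - 21*s)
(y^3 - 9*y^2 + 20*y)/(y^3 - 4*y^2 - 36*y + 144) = y*(y - 5)/(y^2 - 36)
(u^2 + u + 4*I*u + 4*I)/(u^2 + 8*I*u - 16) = (u + 1)/(u + 4*I)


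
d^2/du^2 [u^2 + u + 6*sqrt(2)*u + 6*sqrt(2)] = 2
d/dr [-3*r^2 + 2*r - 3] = 2 - 6*r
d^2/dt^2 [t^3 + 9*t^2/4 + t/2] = 6*t + 9/2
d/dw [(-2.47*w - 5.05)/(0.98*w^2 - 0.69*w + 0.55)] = (2.4206*w^2 + 9.898*w - 4.843)/(0.9604*w^4 - 1.3524*w^3 + 1.5541*w^2 - 0.759*w + 0.3025)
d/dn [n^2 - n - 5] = 2*n - 1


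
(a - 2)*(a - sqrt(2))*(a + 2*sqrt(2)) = a^3 - 2*a^2 + sqrt(2)*a^2 - 4*a - 2*sqrt(2)*a + 8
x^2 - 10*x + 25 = (x - 5)^2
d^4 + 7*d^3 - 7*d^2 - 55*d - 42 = (d - 3)*(d + 1)*(d + 2)*(d + 7)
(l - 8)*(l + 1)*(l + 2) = l^3 - 5*l^2 - 22*l - 16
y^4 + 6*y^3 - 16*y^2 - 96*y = y*(y - 4)*(y + 4)*(y + 6)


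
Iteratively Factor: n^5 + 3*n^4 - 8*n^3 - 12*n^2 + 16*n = (n - 2)*(n^4 + 5*n^3 + 2*n^2 - 8*n) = (n - 2)*(n - 1)*(n^3 + 6*n^2 + 8*n) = (n - 2)*(n - 1)*(n + 2)*(n^2 + 4*n) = n*(n - 2)*(n - 1)*(n + 2)*(n + 4)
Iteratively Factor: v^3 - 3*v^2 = (v)*(v^2 - 3*v) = v*(v - 3)*(v)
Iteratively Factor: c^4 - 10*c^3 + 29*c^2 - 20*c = (c - 1)*(c^3 - 9*c^2 + 20*c) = (c - 5)*(c - 1)*(c^2 - 4*c) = (c - 5)*(c - 4)*(c - 1)*(c)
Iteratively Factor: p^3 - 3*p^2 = (p)*(p^2 - 3*p) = p*(p - 3)*(p)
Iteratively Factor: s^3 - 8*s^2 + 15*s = (s - 3)*(s^2 - 5*s) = s*(s - 3)*(s - 5)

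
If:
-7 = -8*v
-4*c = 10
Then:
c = -5/2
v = 7/8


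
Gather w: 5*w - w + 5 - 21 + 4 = 4*w - 12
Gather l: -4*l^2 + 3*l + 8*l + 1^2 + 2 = -4*l^2 + 11*l + 3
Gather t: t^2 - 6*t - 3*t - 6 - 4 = t^2 - 9*t - 10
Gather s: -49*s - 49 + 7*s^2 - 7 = 7*s^2 - 49*s - 56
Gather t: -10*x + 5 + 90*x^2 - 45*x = 90*x^2 - 55*x + 5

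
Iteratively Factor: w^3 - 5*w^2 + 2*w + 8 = (w - 2)*(w^2 - 3*w - 4) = (w - 4)*(w - 2)*(w + 1)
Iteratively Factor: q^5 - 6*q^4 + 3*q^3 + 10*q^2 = (q - 5)*(q^4 - q^3 - 2*q^2) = (q - 5)*(q - 2)*(q^3 + q^2) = q*(q - 5)*(q - 2)*(q^2 + q) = q*(q - 5)*(q - 2)*(q + 1)*(q)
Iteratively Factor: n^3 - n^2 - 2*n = (n + 1)*(n^2 - 2*n) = n*(n + 1)*(n - 2)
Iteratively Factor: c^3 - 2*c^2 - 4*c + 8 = (c - 2)*(c^2 - 4) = (c - 2)^2*(c + 2)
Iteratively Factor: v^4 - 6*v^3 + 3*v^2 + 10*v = (v - 5)*(v^3 - v^2 - 2*v) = v*(v - 5)*(v^2 - v - 2) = v*(v - 5)*(v - 2)*(v + 1)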